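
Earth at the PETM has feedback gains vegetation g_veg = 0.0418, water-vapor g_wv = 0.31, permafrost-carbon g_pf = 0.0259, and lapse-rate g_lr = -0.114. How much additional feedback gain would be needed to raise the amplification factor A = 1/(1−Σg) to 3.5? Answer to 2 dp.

Current total gain = 0.2637.
Target gain for A = 3.5: g* = 1 − 1/3.5 = 0.7143.
Additional gain needed = 0.7143 − 0.2637 = 0.45.

0.45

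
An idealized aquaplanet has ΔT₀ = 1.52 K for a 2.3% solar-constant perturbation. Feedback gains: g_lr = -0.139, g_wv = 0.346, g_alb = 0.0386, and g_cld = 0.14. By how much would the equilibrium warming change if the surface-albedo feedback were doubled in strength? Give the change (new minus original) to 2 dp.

0.17 K

Original: g = 0.3856, ΔT = 1.52/(1−0.3856) = 2.4740 K.
With doubled surface-albedo: g' = 0.4242, ΔT' = 1.52/(1−0.4242) = 2.6398 K.
Change = 2.6398 − 2.4740 = 0.17 K.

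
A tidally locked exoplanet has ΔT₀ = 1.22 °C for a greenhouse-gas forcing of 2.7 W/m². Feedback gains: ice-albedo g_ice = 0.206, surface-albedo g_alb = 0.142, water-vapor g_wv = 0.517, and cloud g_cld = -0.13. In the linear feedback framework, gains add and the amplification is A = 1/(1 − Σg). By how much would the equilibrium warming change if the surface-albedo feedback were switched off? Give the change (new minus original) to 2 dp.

Original: g = 0.735, ΔT = 1.22/(1−0.735) = 4.6038 °C.
Without surface-albedo: g' = 0.593, ΔT' = 1.22/(1−0.593) = 2.9975 °C.
Change = 2.9975 − 4.6038 = -1.61 °C.

-1.61 °C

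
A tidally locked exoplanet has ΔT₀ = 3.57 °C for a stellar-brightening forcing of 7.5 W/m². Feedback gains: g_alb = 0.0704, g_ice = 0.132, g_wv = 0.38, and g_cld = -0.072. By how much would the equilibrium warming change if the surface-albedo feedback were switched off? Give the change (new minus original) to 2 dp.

-0.92 °C

Original: g = 0.5104, ΔT = 3.57/(1−0.5104) = 7.2917 °C.
Without surface-albedo: g' = 0.44, ΔT' = 3.57/(1−0.44) = 6.3750 °C.
Change = 6.3750 − 7.2917 = -0.92 °C.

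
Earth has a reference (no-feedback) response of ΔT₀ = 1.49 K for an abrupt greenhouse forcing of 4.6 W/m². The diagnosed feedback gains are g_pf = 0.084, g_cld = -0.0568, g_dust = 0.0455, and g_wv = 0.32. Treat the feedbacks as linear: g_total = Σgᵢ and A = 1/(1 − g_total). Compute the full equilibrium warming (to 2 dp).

Total gain g = 0.084 − 0.0568 + 0.0455 + 0.32 = 0.3927.
Amplification A = 1/(1 − 0.3927) = 1.647.
ΔT = 1.49 × 1.647 = 2.45 K.

2.45 K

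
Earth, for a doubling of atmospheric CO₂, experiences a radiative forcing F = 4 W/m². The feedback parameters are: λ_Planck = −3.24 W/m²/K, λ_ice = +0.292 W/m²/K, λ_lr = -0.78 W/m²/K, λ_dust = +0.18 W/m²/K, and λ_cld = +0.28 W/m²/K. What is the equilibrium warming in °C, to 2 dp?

Net feedback parameter λ = (−3.24) + (+0.292) + (-0.78) + (+0.18) + (+0.28) = -3.268 W/m²/K.
ΔT = −F/λ = −4/(-3.268) = 1.22 °C.

1.22 °C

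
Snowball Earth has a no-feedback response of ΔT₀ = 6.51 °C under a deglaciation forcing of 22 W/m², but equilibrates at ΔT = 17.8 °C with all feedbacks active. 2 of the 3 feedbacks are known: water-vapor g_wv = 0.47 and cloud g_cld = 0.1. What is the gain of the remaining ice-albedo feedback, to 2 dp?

0.06

Amplification A = ΔT/ΔT₀ = 17.8/6.51 = 2.734.
Total gain g = 1 − 1/A = 1 − 1/2.734 = 0.6342.
Known gains sum to 0.47 + 0.1 = 0.57.
g_ice = 0.6342 − 0.57 = 0.06.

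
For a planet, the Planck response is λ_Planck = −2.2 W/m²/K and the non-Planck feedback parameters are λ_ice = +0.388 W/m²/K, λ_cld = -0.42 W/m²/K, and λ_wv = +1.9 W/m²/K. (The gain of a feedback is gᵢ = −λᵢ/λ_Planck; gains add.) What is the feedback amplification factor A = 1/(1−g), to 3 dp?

6.627

Convert to gains: g_ice = 0.388/2.2 = 0.1764; g_cld = -0.42/2.2 = -0.1909; g_wv = 1.9/2.2 = 0.8636.
Total gain g = 0.8491.
A = 1/(1 − 0.8491) = 6.627.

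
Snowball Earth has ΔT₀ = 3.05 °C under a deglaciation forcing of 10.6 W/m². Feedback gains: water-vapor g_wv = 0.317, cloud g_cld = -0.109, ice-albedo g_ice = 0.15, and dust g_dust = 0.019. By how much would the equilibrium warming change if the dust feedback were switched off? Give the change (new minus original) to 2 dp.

Original: g = 0.377, ΔT = 3.05/(1−0.377) = 4.8957 °C.
Without dust: g' = 0.358, ΔT' = 3.05/(1−0.358) = 4.7508 °C.
Change = 4.7508 − 4.8957 = -0.14 °C.

-0.14 °C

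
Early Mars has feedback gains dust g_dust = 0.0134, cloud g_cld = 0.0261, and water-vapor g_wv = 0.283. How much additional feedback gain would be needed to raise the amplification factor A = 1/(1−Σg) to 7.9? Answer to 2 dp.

0.55

Current total gain = 0.3225.
Target gain for A = 7.9: g* = 1 − 1/7.9 = 0.8734.
Additional gain needed = 0.8734 − 0.3225 = 0.55.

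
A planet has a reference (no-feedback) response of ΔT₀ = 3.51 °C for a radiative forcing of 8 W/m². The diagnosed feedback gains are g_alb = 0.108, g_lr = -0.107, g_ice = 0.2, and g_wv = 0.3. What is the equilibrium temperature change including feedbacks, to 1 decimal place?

7.0 °C

Total gain g = 0.108 − 0.107 + 0.2 + 0.3 = 0.501.
Amplification A = 1/(1 − 0.501) = 2.004.
ΔT = 3.51 × 2.004 = 7.0 °C.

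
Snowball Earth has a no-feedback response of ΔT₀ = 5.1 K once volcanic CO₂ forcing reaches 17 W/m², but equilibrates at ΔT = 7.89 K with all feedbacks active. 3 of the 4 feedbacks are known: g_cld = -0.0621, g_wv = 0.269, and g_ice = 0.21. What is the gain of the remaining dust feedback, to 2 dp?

-0.06

Amplification A = ΔT/ΔT₀ = 7.89/5.1 = 1.547.
Total gain g = 1 − 1/A = 1 − 1/1.547 = 0.3536.
Known gains sum to -0.0621 + 0.269 + 0.21 = 0.4169.
g_dust = 0.3536 − 0.4169 = -0.06.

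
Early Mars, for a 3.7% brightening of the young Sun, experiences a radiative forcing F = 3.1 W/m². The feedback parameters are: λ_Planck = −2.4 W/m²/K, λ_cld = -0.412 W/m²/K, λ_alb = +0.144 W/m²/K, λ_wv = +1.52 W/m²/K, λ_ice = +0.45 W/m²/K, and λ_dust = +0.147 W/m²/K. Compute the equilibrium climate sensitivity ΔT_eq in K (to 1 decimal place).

5.6 K

Net feedback parameter λ = (−2.4) + (-0.412) + (+0.144) + (+1.52) + (+0.45) + (+0.147) = -0.551 W/m²/K.
ΔT = −F/λ = −3.1/(-0.551) = 5.6 K.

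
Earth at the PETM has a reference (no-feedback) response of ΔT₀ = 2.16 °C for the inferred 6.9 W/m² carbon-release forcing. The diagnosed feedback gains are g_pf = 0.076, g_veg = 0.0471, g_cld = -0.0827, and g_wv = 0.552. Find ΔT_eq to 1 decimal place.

Total gain g = 0.076 + 0.0471 − 0.0827 + 0.552 = 0.5924.
Amplification A = 1/(1 − 0.5924) = 2.453.
ΔT = 2.16 × 2.453 = 5.3 °C.

5.3 °C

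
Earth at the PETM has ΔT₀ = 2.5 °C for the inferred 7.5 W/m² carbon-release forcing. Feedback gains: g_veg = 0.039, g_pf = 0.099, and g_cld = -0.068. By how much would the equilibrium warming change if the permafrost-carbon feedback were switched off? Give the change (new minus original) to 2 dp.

Original: g = 0.07, ΔT = 2.5/(1−0.07) = 2.6882 °C.
Without permafrost-carbon: g' = -0.029, ΔT' = 2.5/(1+0.029) = 2.4295 °C.
Change = 2.4295 − 2.6882 = -0.26 °C.

-0.26 °C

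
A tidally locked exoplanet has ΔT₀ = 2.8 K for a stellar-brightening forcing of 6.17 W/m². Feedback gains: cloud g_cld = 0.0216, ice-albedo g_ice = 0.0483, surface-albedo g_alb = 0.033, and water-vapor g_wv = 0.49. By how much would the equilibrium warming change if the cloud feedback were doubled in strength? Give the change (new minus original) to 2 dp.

0.39 K

Original: g = 0.5929, ΔT = 2.8/(1−0.5929) = 6.8779 K.
With doubled cloud: g' = 0.6145, ΔT' = 2.8/(1−0.6145) = 7.2633 K.
Change = 7.2633 − 6.8779 = 0.39 K.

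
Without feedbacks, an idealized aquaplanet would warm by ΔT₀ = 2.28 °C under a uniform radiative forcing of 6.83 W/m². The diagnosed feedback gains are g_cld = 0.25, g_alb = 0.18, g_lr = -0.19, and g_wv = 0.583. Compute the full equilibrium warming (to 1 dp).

Total gain g = 0.25 + 0.18 − 0.19 + 0.583 = 0.823.
Amplification A = 1/(1 − 0.823) = 5.65.
ΔT = 2.28 × 5.65 = 12.9 °C.

12.9 °C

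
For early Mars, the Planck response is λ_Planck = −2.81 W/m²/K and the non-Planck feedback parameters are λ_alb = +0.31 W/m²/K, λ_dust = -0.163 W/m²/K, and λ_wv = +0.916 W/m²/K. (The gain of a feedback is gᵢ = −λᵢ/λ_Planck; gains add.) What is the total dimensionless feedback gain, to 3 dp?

0.378

Convert to gains: g_alb = 0.31/2.81 = 0.1103; g_dust = -0.163/2.81 = -0.05801; g_wv = 0.916/2.81 = 0.326.
Total gain g = 0.37829.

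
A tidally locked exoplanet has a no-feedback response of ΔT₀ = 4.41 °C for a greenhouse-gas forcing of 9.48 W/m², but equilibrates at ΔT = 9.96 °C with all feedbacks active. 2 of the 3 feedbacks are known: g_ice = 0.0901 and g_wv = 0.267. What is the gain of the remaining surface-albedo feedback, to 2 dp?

Amplification A = ΔT/ΔT₀ = 9.96/4.41 = 2.259.
Total gain g = 1 − 1/A = 1 − 1/2.259 = 0.5573.
Known gains sum to 0.0901 + 0.267 = 0.3571.
g_alb = 0.5573 − 0.3571 = 0.20.

0.20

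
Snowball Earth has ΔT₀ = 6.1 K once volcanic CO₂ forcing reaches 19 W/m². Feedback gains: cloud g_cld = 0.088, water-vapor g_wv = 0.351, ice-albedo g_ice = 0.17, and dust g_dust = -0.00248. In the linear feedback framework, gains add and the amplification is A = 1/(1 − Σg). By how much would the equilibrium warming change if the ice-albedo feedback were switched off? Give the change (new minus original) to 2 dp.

-4.68 K

Original: g = 0.60652, ΔT = 6.1/(1−0.60652) = 15.5027 K.
Without ice-albedo: g' = 0.43652, ΔT' = 6.1/(1−0.43652) = 10.8256 K.
Change = 10.8256 − 15.5027 = -4.68 K.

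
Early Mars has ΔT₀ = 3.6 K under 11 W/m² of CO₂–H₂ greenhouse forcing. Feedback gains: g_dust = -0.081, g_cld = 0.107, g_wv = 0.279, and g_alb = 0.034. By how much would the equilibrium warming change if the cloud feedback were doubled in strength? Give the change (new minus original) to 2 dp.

Original: g = 0.339, ΔT = 3.6/(1−0.339) = 5.4463 K.
With doubled cloud: g' = 0.446, ΔT' = 3.6/(1−0.446) = 6.4982 K.
Change = 6.4982 − 5.4463 = 1.05 K.

1.05 K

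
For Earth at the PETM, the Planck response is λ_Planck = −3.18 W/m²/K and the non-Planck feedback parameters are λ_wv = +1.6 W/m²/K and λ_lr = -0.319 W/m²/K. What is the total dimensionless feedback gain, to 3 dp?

Convert to gains: g_wv = 1.6/3.18 = 0.5031; g_lr = -0.319/3.18 = -0.1003.
Total gain g = 0.4028.

0.403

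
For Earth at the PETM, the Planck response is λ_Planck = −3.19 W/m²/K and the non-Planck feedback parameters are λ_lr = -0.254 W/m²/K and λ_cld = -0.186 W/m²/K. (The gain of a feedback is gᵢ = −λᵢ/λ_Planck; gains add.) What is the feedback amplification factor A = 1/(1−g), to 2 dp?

Convert to gains: g_lr = -0.254/3.19 = -0.07962; g_cld = -0.186/3.19 = -0.05831.
Total gain g = -0.13793.
A = 1/(1 + 0.13793) = 0.88.

0.88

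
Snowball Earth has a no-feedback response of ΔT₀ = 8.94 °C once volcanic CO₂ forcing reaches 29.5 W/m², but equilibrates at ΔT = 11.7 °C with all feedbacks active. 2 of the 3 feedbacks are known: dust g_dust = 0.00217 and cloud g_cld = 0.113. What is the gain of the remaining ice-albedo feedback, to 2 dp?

0.12

Amplification A = ΔT/ΔT₀ = 11.7/8.94 = 1.309.
Total gain g = 1 − 1/A = 1 − 1/1.309 = 0.2361.
Known gains sum to 0.00217 + 0.113 = 0.11517.
g_ice = 0.2361 − 0.11517 = 0.12.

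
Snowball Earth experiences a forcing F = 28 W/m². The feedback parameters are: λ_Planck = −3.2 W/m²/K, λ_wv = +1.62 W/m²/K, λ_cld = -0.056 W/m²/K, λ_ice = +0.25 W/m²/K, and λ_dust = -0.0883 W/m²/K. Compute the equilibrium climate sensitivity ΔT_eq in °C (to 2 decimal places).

Net feedback parameter λ = (−3.2) + (+1.62) + (-0.056) + (+0.25) + (-0.0883) = -1.4743 W/m²/K.
ΔT = −F/λ = −28/(-1.4743) = 18.99 °C.

18.99 °C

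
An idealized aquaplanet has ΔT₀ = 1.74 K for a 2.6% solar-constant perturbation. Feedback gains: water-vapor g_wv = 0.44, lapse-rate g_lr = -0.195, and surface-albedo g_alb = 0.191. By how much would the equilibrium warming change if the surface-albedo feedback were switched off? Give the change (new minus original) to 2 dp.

-0.78 K

Original: g = 0.436, ΔT = 1.74/(1−0.436) = 3.0851 K.
Without surface-albedo: g' = 0.245, ΔT' = 1.74/(1−0.245) = 2.3046 K.
Change = 2.3046 − 3.0851 = -0.78 K.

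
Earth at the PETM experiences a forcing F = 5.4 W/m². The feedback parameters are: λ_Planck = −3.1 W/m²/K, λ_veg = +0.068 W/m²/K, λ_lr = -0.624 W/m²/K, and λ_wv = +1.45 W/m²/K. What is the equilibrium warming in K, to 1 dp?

2.4 K

Net feedback parameter λ = (−3.1) + (+0.068) + (-0.624) + (+1.45) = -2.206 W/m²/K.
ΔT = −F/λ = −5.4/(-2.206) = 2.4 K.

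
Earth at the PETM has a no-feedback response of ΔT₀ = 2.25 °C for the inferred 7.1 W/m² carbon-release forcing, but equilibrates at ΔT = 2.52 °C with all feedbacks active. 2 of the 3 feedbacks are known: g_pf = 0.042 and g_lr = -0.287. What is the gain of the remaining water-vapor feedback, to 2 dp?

Amplification A = ΔT/ΔT₀ = 2.52/2.25 = 1.12.
Total gain g = 1 − 1/A = 1 − 1/1.12 = 0.1071.
Known gains sum to 0.042 − 0.287 = -0.245.
g_wv = 0.1071 + 0.245 = 0.35.

0.35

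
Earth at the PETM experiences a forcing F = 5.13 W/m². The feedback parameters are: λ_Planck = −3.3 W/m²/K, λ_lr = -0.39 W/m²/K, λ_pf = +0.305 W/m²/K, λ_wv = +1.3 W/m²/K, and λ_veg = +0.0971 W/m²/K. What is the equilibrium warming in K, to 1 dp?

2.6 K

Net feedback parameter λ = (−3.3) + (-0.39) + (+0.305) + (+1.3) + (+0.0971) = -1.9879 W/m²/K.
ΔT = −F/λ = −5.13/(-1.9879) = 2.6 K.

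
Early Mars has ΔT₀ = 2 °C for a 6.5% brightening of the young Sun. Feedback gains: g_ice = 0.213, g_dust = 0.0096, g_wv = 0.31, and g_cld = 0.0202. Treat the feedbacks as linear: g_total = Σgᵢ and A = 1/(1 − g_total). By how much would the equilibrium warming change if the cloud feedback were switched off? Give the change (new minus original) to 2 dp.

Original: g = 0.5528, ΔT = 2/(1−0.5528) = 4.4723 °C.
Without cloud: g' = 0.5326, ΔT' = 2/(1−0.5326) = 4.2790 °C.
Change = 4.2790 − 4.4723 = -0.19 °C.

-0.19 °C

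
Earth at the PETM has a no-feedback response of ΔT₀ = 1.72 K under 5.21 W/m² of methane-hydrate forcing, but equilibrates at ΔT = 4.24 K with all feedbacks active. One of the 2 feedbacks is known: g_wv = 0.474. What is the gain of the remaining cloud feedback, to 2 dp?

0.12

Amplification A = ΔT/ΔT₀ = 4.24/1.72 = 2.465.
Total gain g = 1 − 1/A = 1 − 1/2.465 = 0.5943.
The known gain is 0.474.
g_cld = 0.5943 − 0.474 = 0.12.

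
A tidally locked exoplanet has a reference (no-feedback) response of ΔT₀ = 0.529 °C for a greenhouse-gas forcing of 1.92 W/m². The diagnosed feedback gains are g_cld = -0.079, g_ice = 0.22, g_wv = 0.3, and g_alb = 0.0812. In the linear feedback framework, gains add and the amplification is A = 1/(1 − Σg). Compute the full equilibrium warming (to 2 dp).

1.11 °C

Total gain g = -0.079 + 0.22 + 0.3 + 0.0812 = 0.5222.
Amplification A = 1/(1 − 0.5222) = 2.093.
ΔT = 0.529 × 2.093 = 1.11 °C.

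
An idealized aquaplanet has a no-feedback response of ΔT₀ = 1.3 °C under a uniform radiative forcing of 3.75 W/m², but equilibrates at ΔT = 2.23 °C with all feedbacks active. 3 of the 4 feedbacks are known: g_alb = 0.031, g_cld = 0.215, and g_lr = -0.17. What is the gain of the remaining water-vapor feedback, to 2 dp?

Amplification A = ΔT/ΔT₀ = 2.23/1.3 = 1.715.
Total gain g = 1 − 1/A = 1 − 1/1.715 = 0.4169.
Known gains sum to 0.031 + 0.215 − 0.17 = 0.076.
g_wv = 0.4169 − 0.076 = 0.34.

0.34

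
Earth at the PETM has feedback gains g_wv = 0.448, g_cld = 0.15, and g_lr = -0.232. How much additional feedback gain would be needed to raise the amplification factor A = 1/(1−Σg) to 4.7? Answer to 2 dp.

0.42

Current total gain = 0.366.
Target gain for A = 4.7: g* = 1 − 1/4.7 = 0.7872.
Additional gain needed = 0.7872 − 0.366 = 0.42.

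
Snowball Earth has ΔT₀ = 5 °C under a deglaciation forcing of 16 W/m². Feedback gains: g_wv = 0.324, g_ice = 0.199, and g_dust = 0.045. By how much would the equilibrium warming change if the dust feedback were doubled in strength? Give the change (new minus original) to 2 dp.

Original: g = 0.568, ΔT = 5/(1−0.568) = 11.5741 °C.
With doubled dust: g' = 0.613, ΔT' = 5/(1−0.613) = 12.9199 °C.
Change = 12.9199 − 11.5741 = 1.35 °C.

1.35 °C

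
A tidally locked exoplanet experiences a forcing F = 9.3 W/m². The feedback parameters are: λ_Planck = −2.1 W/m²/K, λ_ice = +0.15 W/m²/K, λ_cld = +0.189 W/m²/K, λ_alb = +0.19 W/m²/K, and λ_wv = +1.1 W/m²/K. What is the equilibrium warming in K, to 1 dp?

19.7 K

Net feedback parameter λ = (−2.1) + (+0.15) + (+0.189) + (+0.19) + (+1.1) = -0.471 W/m²/K.
ΔT = −F/λ = −9.3/(-0.471) = 19.7 K.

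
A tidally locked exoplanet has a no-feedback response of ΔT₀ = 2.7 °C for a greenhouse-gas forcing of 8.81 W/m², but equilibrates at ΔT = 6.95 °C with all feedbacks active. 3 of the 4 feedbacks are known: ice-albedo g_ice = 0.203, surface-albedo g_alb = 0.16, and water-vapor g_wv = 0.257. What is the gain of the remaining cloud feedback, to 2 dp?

Amplification A = ΔT/ΔT₀ = 6.95/2.7 = 2.574.
Total gain g = 1 − 1/A = 1 − 1/2.574 = 0.6115.
Known gains sum to 0.203 + 0.16 + 0.257 = 0.62.
g_cld = 0.6115 − 0.62 = -0.01.

-0.01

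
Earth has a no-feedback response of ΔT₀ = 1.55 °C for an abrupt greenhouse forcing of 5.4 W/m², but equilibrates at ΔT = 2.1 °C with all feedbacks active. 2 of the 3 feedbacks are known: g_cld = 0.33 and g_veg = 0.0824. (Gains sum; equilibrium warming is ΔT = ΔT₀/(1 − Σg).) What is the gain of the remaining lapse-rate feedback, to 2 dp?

-0.15

Amplification A = ΔT/ΔT₀ = 2.1/1.55 = 1.355.
Total gain g = 1 − 1/A = 1 − 1/1.355 = 0.262.
Known gains sum to 0.33 + 0.0824 = 0.4124.
g_lr = 0.262 − 0.4124 = -0.15.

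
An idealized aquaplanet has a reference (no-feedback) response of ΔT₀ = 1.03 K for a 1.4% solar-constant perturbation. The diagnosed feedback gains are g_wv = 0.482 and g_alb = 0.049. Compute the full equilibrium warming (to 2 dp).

Total gain g = 0.482 + 0.049 = 0.531.
Amplification A = 1/(1 − 0.531) = 2.132.
ΔT = 1.03 × 2.132 = 2.20 K.

2.20 K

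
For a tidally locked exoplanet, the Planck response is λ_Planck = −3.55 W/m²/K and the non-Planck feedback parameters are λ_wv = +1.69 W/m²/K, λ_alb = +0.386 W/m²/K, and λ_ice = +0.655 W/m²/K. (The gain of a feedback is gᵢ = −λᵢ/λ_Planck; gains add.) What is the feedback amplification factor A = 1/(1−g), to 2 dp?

4.33

Convert to gains: g_wv = 1.69/3.55 = 0.4761; g_alb = 0.386/3.55 = 0.1087; g_ice = 0.655/3.55 = 0.1845.
Total gain g = 0.7693.
A = 1/(1 − 0.7693) = 4.33.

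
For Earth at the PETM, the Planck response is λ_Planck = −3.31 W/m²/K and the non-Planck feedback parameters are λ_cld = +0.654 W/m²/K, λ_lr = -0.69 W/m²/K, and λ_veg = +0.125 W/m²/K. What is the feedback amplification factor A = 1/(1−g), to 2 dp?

1.03

Convert to gains: g_cld = 0.654/3.31 = 0.1976; g_lr = -0.69/3.31 = -0.2085; g_veg = 0.125/3.31 = 0.03776.
Total gain g = 0.02686.
A = 1/(1 − 0.02686) = 1.03.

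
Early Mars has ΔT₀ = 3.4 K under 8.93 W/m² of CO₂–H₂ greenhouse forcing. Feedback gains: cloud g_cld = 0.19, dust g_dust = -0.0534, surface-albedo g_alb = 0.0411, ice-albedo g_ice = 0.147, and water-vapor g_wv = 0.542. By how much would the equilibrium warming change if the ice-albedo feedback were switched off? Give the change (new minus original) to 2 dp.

-13.38 K

Original: g = 0.8667, ΔT = 3.4/(1−0.8667) = 25.5064 K.
Without ice-albedo: g' = 0.7197, ΔT' = 3.4/(1−0.7197) = 12.1299 K.
Change = 12.1299 − 25.5064 = -13.38 K.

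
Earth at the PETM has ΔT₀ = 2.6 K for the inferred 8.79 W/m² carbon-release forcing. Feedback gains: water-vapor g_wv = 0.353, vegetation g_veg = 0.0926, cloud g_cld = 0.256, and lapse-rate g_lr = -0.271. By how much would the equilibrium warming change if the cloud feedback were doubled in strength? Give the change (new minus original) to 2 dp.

Original: g = 0.4306, ΔT = 2.6/(1−0.4306) = 4.5662 K.
With doubled cloud: g' = 0.6866, ΔT' = 2.6/(1−0.6866) = 8.2961 K.
Change = 8.2961 − 4.5662 = 3.73 K.

3.73 K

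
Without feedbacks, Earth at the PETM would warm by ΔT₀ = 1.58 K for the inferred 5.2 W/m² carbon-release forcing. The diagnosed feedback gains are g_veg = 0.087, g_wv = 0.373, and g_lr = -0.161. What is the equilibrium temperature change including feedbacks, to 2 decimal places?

2.25 K

Total gain g = 0.087 + 0.373 − 0.161 = 0.299.
Amplification A = 1/(1 − 0.299) = 1.427.
ΔT = 1.58 × 1.427 = 2.25 K.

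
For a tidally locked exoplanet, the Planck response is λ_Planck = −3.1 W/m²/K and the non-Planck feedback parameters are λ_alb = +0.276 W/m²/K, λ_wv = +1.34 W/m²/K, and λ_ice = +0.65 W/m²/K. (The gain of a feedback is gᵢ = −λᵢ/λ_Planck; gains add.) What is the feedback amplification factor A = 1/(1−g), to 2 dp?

3.72

Convert to gains: g_alb = 0.276/3.1 = 0.08903; g_wv = 1.34/3.1 = 0.4323; g_ice = 0.65/3.1 = 0.2097.
Total gain g = 0.73103.
A = 1/(1 − 0.73103) = 3.72.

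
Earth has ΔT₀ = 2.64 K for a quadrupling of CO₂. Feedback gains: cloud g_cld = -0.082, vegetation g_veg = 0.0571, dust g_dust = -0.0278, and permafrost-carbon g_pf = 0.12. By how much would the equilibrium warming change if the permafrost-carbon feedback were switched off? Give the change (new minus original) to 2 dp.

Original: g = 0.0673, ΔT = 2.64/(1−0.0673) = 2.8305 K.
Without permafrost-carbon: g' = -0.0527, ΔT' = 2.64/(1+0.0527) = 2.5078 K.
Change = 2.5078 − 2.8305 = -0.32 K.

-0.32 K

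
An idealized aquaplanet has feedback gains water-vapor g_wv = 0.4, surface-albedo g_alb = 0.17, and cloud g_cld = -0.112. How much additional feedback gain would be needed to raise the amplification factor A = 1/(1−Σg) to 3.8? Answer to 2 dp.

0.28

Current total gain = 0.458.
Target gain for A = 3.8: g* = 1 − 1/3.8 = 0.7368.
Additional gain needed = 0.7368 − 0.458 = 0.28.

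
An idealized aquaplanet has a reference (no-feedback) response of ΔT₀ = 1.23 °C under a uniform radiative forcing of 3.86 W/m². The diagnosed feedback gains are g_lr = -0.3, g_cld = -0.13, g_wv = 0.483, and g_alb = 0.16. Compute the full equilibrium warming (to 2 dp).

Total gain g = -0.3 − 0.13 + 0.483 + 0.16 = 0.213.
Amplification A = 1/(1 − 0.213) = 1.271.
ΔT = 1.23 × 1.271 = 1.56 °C.

1.56 °C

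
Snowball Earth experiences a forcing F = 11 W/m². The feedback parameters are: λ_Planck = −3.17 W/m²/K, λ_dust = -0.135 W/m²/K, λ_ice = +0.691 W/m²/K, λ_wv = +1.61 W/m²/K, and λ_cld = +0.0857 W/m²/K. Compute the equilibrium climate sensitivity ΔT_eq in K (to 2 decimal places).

Net feedback parameter λ = (−3.17) + (-0.135) + (+0.691) + (+1.61) + (+0.0857) = -0.9183 W/m²/K.
ΔT = −F/λ = −11/(-0.9183) = 11.98 K.

11.98 K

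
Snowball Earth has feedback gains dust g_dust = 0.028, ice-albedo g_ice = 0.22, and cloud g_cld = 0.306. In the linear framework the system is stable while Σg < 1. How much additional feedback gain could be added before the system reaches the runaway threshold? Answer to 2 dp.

Current total gain = 0.028 + 0.22 + 0.306 = 0.554.
Margin to runaway = 1 − 0.554 = 0.45.

0.45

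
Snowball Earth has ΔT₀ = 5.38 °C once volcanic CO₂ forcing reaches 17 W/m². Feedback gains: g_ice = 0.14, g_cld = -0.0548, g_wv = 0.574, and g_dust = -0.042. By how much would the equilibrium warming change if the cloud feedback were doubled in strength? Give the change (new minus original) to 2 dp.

-1.76 °C

Original: g = 0.6172, ΔT = 5.38/(1−0.6172) = 14.0543 °C.
With doubled cloud: g' = 0.5624, ΔT' = 5.38/(1−0.5624) = 12.2943 °C.
Change = 12.2943 − 14.0543 = -1.76 °C.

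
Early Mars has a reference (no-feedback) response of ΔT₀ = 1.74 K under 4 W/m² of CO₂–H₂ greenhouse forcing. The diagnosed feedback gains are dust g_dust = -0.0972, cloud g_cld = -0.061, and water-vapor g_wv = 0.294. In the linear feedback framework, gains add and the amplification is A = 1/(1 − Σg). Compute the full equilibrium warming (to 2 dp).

Total gain g = -0.0972 − 0.061 + 0.294 = 0.1358.
Amplification A = 1/(1 − 0.1358) = 1.157.
ΔT = 1.74 × 1.157 = 2.01 K.

2.01 K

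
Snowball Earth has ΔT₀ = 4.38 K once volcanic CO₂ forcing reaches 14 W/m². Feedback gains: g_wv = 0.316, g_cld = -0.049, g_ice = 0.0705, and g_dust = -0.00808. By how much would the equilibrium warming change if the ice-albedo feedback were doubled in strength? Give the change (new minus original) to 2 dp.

0.77 K

Original: g = 0.32942, ΔT = 4.38/(1−0.32942) = 6.5317 K.
With doubled ice-albedo: g' = 0.39992, ΔT' = 4.38/(1−0.39992) = 7.2990 K.
Change = 7.2990 − 6.5317 = 0.77 K.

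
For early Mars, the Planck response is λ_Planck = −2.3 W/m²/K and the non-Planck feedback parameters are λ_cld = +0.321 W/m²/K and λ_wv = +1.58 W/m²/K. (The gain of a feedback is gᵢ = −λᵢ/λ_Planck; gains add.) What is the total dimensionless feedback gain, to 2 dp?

Convert to gains: g_cld = 0.321/2.3 = 0.1396; g_wv = 1.58/2.3 = 0.687.
Total gain g = 0.8266.

0.83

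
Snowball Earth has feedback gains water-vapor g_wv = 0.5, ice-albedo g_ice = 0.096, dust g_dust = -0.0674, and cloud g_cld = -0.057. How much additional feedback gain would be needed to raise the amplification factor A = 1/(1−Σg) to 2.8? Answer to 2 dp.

0.17

Current total gain = 0.4716.
Target gain for A = 2.8: g* = 1 − 1/2.8 = 0.6429.
Additional gain needed = 0.6429 − 0.4716 = 0.17.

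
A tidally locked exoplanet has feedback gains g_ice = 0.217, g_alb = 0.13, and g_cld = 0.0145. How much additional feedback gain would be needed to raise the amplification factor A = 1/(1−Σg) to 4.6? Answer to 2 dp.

Current total gain = 0.3615.
Target gain for A = 4.6: g* = 1 − 1/4.6 = 0.7826.
Additional gain needed = 0.7826 − 0.3615 = 0.42.

0.42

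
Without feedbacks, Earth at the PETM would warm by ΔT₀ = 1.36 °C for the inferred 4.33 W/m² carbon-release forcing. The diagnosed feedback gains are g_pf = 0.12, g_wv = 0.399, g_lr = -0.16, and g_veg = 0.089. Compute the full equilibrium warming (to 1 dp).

2.5 °C

Total gain g = 0.12 + 0.399 − 0.16 + 0.089 = 0.448.
Amplification A = 1/(1 − 0.448) = 1.812.
ΔT = 1.36 × 1.812 = 2.5 °C.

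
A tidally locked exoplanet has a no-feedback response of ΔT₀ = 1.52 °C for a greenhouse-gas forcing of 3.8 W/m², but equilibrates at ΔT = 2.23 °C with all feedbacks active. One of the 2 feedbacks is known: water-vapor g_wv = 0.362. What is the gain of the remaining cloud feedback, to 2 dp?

-0.04

Amplification A = ΔT/ΔT₀ = 2.23/1.52 = 1.467.
Total gain g = 1 − 1/A = 1 − 1/1.467 = 0.3183.
The known gain is 0.362.
g_cld = 0.3183 − 0.362 = -0.04.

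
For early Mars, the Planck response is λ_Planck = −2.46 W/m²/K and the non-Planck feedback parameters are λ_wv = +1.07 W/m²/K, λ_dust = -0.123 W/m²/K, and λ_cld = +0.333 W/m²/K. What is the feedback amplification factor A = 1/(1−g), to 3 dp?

2.085

Convert to gains: g_wv = 1.07/2.46 = 0.435; g_dust = -0.123/2.46 = -0.05; g_cld = 0.333/2.46 = 0.1354.
Total gain g = 0.5204.
A = 1/(1 − 0.5204) = 2.085.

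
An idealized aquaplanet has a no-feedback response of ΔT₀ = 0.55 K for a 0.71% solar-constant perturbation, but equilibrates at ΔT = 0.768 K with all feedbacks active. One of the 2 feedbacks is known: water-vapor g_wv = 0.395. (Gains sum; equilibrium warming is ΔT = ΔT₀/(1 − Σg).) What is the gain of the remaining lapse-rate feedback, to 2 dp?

-0.11

Amplification A = ΔT/ΔT₀ = 0.768/0.55 = 1.396.
Total gain g = 1 − 1/A = 1 − 1/1.396 = 0.2837.
The known gain is 0.395.
g_lr = 0.2837 − 0.395 = -0.11.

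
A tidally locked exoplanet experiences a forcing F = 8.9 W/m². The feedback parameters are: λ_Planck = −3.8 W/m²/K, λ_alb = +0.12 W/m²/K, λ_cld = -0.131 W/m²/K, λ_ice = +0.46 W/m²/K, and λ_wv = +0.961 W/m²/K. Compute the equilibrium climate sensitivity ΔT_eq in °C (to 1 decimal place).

Net feedback parameter λ = (−3.8) + (+0.12) + (-0.131) + (+0.46) + (+0.961) = -2.39 W/m²/K.
ΔT = −F/λ = −8.9/(-2.39) = 3.7 °C.

3.7 °C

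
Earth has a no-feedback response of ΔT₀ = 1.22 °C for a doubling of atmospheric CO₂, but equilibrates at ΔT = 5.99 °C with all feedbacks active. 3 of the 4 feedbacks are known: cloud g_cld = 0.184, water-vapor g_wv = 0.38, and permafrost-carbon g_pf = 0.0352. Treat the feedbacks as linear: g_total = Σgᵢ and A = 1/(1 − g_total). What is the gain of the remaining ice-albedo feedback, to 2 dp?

0.20

Amplification A = ΔT/ΔT₀ = 5.99/1.22 = 4.91.
Total gain g = 1 − 1/A = 1 − 1/4.91 = 0.7963.
Known gains sum to 0.184 + 0.38 + 0.0352 = 0.5992.
g_ice = 0.7963 − 0.5992 = 0.20.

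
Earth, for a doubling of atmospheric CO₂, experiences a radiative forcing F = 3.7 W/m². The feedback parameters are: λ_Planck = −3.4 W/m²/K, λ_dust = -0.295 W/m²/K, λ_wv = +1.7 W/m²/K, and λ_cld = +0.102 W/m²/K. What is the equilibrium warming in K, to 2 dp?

Net feedback parameter λ = (−3.4) + (-0.295) + (+1.7) + (+0.102) = -1.893 W/m²/K.
ΔT = −F/λ = −3.7/(-1.893) = 1.95 K.

1.95 K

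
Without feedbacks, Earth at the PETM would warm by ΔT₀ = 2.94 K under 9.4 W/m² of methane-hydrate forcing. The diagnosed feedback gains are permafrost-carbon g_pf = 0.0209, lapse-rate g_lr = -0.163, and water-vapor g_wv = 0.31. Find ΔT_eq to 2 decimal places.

3.53 K

Total gain g = 0.0209 − 0.163 + 0.31 = 0.1679.
Amplification A = 1/(1 − 0.1679) = 1.202.
ΔT = 2.94 × 1.202 = 3.53 K.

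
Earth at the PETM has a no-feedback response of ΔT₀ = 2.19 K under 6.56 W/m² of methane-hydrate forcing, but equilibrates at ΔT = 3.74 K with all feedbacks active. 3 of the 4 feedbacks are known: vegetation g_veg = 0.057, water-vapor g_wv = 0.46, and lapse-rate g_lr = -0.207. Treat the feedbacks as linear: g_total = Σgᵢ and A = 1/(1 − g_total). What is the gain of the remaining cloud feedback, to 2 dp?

Amplification A = ΔT/ΔT₀ = 3.74/2.19 = 1.708.
Total gain g = 1 − 1/A = 1 − 1/1.708 = 0.4145.
Known gains sum to 0.057 + 0.46 − 0.207 = 0.31.
g_cld = 0.4145 − 0.31 = 0.10.

0.10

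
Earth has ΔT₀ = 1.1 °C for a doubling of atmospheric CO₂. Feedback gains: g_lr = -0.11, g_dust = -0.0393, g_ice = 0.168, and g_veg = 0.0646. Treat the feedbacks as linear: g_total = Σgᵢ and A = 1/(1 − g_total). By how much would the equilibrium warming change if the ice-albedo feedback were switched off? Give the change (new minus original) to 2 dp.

Original: g = 0.0833, ΔT = 1.1/(1−0.0833) = 1.2000 °C.
Without ice-albedo: g' = -0.0847, ΔT' = 1.1/(1+0.0847) = 1.0141 °C.
Change = 1.0141 − 1.2000 = -0.19 °C.

-0.19 °C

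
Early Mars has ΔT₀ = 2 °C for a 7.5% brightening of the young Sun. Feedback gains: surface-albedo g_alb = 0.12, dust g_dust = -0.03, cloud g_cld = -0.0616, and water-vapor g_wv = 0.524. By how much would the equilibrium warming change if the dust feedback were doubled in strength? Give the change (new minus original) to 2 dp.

Original: g = 0.5524, ΔT = 2/(1−0.5524) = 4.4683 °C.
With doubled dust: g' = 0.5224, ΔT' = 2/(1−0.5224) = 4.1876 °C.
Change = 4.1876 − 4.4683 = -0.28 °C.

-0.28 °C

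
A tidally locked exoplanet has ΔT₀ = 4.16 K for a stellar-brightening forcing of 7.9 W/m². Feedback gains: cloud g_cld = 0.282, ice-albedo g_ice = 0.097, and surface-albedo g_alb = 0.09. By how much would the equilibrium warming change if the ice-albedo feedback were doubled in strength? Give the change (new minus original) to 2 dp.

Original: g = 0.469, ΔT = 4.16/(1−0.469) = 7.8343 K.
With doubled ice-albedo: g' = 0.566, ΔT' = 4.16/(1−0.566) = 9.5853 K.
Change = 9.5853 − 7.8343 = 1.75 K.

1.75 K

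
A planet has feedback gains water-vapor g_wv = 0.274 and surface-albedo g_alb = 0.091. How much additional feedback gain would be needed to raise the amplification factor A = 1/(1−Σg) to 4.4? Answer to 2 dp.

0.41

Current total gain = 0.365.
Target gain for A = 4.4: g* = 1 − 1/4.4 = 0.7727.
Additional gain needed = 0.7727 − 0.365 = 0.41.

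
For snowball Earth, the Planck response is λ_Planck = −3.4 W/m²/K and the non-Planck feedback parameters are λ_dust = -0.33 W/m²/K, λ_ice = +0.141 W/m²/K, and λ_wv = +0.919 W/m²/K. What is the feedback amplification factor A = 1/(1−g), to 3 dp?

Convert to gains: g_dust = -0.33/3.4 = -0.09706; g_ice = 0.141/3.4 = 0.04147; g_wv = 0.919/3.4 = 0.2703.
Total gain g = 0.21471.
A = 1/(1 − 0.21471) = 1.273.

1.273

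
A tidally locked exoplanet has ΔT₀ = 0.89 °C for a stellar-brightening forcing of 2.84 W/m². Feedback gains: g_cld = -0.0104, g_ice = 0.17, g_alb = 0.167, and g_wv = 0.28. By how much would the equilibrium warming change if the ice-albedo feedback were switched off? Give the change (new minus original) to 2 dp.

Original: g = 0.6066, ΔT = 0.89/(1−0.6066) = 2.2623 °C.
Without ice-albedo: g' = 0.4366, ΔT' = 0.89/(1−0.4366) = 1.5797 °C.
Change = 1.5797 − 2.2623 = -0.68 °C.

-0.68 °C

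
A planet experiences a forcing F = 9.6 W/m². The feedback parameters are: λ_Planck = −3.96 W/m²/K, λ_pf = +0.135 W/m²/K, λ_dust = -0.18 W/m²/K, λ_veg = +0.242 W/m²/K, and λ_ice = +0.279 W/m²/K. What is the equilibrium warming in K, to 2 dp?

2.76 K

Net feedback parameter λ = (−3.96) + (+0.135) + (-0.18) + (+0.242) + (+0.279) = -3.484 W/m²/K.
ΔT = −F/λ = −9.6/(-3.484) = 2.76 K.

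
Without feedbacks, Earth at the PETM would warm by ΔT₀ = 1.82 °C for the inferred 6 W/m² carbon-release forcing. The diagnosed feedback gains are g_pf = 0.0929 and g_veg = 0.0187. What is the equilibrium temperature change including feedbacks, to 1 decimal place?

Total gain g = 0.0929 + 0.0187 = 0.1116.
Amplification A = 1/(1 − 0.1116) = 1.126.
ΔT = 1.82 × 1.126 = 2.0 °C.

2.0 °C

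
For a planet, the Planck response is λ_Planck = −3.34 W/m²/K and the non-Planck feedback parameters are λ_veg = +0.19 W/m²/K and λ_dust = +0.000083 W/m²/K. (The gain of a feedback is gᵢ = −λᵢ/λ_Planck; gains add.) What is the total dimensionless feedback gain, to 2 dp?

0.06

Convert to gains: g_veg = 0.19/3.34 = 0.05689; g_dust = 0.000083/3.34 = 0.000025.
Total gain g = 0.056915.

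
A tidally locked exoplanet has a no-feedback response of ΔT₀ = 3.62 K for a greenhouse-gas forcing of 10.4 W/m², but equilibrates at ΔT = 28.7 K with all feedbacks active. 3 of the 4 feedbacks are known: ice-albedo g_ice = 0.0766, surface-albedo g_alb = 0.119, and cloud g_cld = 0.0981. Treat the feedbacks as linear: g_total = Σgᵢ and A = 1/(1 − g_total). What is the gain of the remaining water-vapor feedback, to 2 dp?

0.58

Amplification A = ΔT/ΔT₀ = 28.7/3.62 = 7.928.
Total gain g = 1 − 1/A = 1 − 1/7.928 = 0.8739.
Known gains sum to 0.0766 + 0.119 + 0.0981 = 0.2937.
g_wv = 0.8739 − 0.2937 = 0.58.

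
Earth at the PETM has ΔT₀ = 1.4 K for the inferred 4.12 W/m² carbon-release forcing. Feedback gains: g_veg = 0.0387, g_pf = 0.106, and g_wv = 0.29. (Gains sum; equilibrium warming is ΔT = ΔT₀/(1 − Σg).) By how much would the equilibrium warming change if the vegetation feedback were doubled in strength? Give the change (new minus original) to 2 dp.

Original: g = 0.4347, ΔT = 1.4/(1−0.4347) = 2.4766 K.
With doubled vegetation: g' = 0.4734, ΔT' = 1.4/(1−0.4734) = 2.6586 K.
Change = 2.6586 − 2.4766 = 0.18 K.

0.18 K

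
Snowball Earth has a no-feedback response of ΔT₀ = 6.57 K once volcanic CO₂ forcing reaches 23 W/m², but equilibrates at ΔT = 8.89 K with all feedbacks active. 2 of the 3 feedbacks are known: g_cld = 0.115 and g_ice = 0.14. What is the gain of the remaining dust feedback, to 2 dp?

Amplification A = ΔT/ΔT₀ = 8.89/6.57 = 1.353.
Total gain g = 1 − 1/A = 1 − 1/1.353 = 0.2609.
Known gains sum to 0.115 + 0.14 = 0.255.
g_dust = 0.2609 − 0.255 = 0.01.

0.01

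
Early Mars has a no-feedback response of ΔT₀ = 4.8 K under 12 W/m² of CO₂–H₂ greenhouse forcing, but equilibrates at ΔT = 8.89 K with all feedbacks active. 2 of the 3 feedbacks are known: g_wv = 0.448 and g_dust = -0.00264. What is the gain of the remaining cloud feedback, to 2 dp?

0.01

Amplification A = ΔT/ΔT₀ = 8.89/4.8 = 1.852.
Total gain g = 1 − 1/A = 1 − 1/1.852 = 0.46.
Known gains sum to 0.448 − 0.00264 = 0.44536.
g_cld = 0.46 − 0.44536 = 0.01.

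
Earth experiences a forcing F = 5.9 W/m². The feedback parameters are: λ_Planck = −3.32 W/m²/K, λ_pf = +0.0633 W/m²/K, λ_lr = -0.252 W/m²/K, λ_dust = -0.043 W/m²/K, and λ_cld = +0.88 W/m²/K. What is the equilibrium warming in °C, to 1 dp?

2.2 °C

Net feedback parameter λ = (−3.32) + (+0.0633) + (-0.252) + (-0.043) + (+0.88) = -2.6717 W/m²/K.
ΔT = −F/λ = −5.9/(-2.6717) = 2.2 °C.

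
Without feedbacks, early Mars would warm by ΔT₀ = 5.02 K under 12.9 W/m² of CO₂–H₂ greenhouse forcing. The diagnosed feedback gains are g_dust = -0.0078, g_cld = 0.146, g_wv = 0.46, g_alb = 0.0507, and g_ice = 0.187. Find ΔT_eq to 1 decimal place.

30.6 K

Total gain g = -0.0078 + 0.146 + 0.46 + 0.0507 + 0.187 = 0.8359.
Amplification A = 1/(1 − 0.8359) = 6.094.
ΔT = 5.02 × 6.094 = 30.6 K.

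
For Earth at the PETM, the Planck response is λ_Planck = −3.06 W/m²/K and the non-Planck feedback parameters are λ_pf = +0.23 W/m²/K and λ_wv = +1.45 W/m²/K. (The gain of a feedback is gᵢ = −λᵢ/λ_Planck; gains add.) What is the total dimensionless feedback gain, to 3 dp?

0.549

Convert to gains: g_pf = 0.23/3.06 = 0.07516; g_wv = 1.45/3.06 = 0.4739.
Total gain g = 0.54906.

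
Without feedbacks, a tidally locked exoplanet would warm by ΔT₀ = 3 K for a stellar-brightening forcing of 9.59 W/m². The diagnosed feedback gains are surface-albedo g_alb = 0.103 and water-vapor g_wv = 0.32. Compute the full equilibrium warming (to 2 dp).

Total gain g = 0.103 + 0.32 = 0.423.
Amplification A = 1/(1 − 0.423) = 1.733.
ΔT = 3 × 1.733 = 5.20 K.

5.20 K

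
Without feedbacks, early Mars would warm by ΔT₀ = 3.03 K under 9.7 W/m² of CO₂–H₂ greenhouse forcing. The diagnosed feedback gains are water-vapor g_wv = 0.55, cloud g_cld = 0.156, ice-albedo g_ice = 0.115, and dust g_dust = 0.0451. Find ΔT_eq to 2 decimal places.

Total gain g = 0.55 + 0.156 + 0.115 + 0.0451 = 0.8661.
Amplification A = 1/(1 − 0.8661) = 7.468.
ΔT = 3.03 × 7.468 = 22.63 K.

22.63 K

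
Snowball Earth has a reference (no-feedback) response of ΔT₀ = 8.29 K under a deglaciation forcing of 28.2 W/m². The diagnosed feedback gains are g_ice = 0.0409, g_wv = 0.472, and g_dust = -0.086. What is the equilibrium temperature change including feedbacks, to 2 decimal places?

Total gain g = 0.0409 + 0.472 − 0.086 = 0.4269.
Amplification A = 1/(1 − 0.4269) = 1.745.
ΔT = 8.29 × 1.745 = 14.47 K.

14.47 K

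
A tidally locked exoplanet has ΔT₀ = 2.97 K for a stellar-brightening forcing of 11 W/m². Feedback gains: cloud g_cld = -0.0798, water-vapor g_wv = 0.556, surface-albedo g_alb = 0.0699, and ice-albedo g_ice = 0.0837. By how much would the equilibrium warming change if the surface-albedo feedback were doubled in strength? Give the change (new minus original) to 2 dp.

Original: g = 0.6298, ΔT = 2.97/(1−0.6298) = 8.0227 K.
With doubled surface-albedo: g' = 0.6997, ΔT' = 2.97/(1−0.6997) = 9.8901 K.
Change = 9.8901 − 8.0227 = 1.87 K.

1.87 K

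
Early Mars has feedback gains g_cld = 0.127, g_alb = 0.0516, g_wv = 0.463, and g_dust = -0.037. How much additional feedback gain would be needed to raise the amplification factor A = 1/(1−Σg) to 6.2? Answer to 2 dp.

0.23

Current total gain = 0.6046.
Target gain for A = 6.2: g* = 1 − 1/6.2 = 0.8387.
Additional gain needed = 0.8387 − 0.6046 = 0.23.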